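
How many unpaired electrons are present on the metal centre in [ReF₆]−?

2

Summing ligand charges against the −1 overall charge gives an oxidation state of +5 for rhenium.
Group 7 minus oxidation state 5 gives a d² configuration.
In an octahedral field the d² configuration is t₂g²e_g⁰ (only one arrangement possible), giving 2 unpaired electrons.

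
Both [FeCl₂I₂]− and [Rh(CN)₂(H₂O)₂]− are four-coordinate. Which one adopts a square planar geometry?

For [FeCl₂I₂]−: Ligand charges: each chloride is −1; each iodide is −1. With an overall charge of −1 the iron centre must be in the +3 oxidation state. Iron is a group-8 element; Fe(III) is therefore d⁵. A high-spin d⁵ ion has zero CFSE in either geometry, so four ligands adopt the sterically favoured tetrahedral geometry. → tetrahedral.
For [Rh(CN)₂(H₂O)₂]−: Summing ligand charges against the −1 overall charge gives an oxidation state of +1 for rhodium. Group 9 minus oxidation state 1 gives a d⁸ configuration. A 4d d⁸ ion has a large crystal-field splitting; square planar leaves the high-energy d_{x²−y²} orbital empty and maximises CFSE. → square planar.

[Rh(CN)₂(H₂O)₂]−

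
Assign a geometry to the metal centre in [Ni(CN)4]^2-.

square planar

Each cyanide is −1; balancing the −2 overall charge requires Ni(II).
Ni sits in group 10, so the d-electron count is 10 − 2 = 8.
With 4 monodentate ligands the coordination number is 4.
Cyanide is a strong-field ligand (high in the spectrochemical series).
A 3d d⁸ ion with strong-field ligands gains enough CFSE to favour square planar over tetrahedral.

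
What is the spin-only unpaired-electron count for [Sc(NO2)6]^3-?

0

Summing ligand charges against the −3 overall charge gives an oxidation state of +3 for scandium.
Scandium is a group-3 element; Sc(III) is therefore d⁰.
In an octahedral field the d⁰ configuration is t₂g⁰e_g⁰, giving 0 unpaired electrons.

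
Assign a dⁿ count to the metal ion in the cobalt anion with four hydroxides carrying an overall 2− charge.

d⁷

Summing ligand charges against the −2 overall charge gives an oxidation state of +2 for cobalt.
Co sits in group 9, so the d-electron count is 9 − 2 = 7.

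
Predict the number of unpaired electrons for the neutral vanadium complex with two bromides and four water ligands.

3 unpaired electrons

Summing ligand charges against the 0 overall charge gives an oxidation state of +2 for vanadium.
V sits in group 5, so the d-electron count is 5 − 2 = 3.
In an octahedral field the d³ configuration is t₂g³e_g⁰ (only one arrangement possible), giving 3 unpaired electrons.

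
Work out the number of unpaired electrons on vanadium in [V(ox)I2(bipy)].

1

Summing ligand charges against the 0 overall charge gives an oxidation state of +4 for vanadium.
Vanadium is a group-5 element; V(IV) is therefore d¹.
Counting donor atoms: 1×oxalate (bidentate) → 2 donors; 2×iodide (monodentate) → 2 donors; 1×2,2′-bipyridine (bidentate) → 2 donors. Coordination number = 6.
In an octahedral field the d¹ configuration is t₂g¹e_g⁰ (only one arrangement possible), giving 1 unpaired electron.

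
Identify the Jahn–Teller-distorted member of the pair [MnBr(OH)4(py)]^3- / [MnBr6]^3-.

[MnBr6]^3-

[MnBr(OH)4(py)]^3-: Summing ligand charges against the −3 overall charge gives an oxidation state of +2 for manganese. Mn sits in group 7, so the d-electron count is 7 − 2 = 5. Bromide and hydroxide are weak-field ligands for a first-row metal, so the complex is high-spin. The d⁵ configuration leaves the e_g set evenly filled (or empty) — no strong Jahn–Teller driving force.
[MnBr6]^3-: Each bromide is −1; balancing the −3 overall charge requires Mn(III). Manganese is a group-7 element; Mn(III) is therefore d⁴. Bromide is a weak-field ligand for a first-row metal, so the complex is high-spin. The t₂g³e_g¹ (high-spin) configuration has an unevenly filled e_g set; the Jahn–Teller theorem predicts a tetragonal distortion (typically axial elongation) to lift the degeneracy.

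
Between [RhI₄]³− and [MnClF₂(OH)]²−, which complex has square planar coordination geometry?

[RhI₄]³−

For [RhI₄]³−: Each iodide is −1; balancing the −3 overall charge requires Rh(I). Rh sits in group 9, so the d-electron count is 9 − 1 = 8. A 4d d⁸ ion has a large crystal-field splitting; square planar leaves the high-energy d_{x²−y²} orbital empty and maximises CFSE. → square planar.
For [MnClF₂(OH)]²−: Ligand charges: each chloride is −1; each fluoride is −1; each hydroxide is −1. With an overall charge of −2 the manganese centre must be in the +2 oxidation state. Manganese is a group-7 element; Mn(II) is therefore d⁵. A high-spin d⁵ ion has zero CFSE in either geometry, so four ligands adopt the sterically favoured tetrahedral geometry. → tetrahedral.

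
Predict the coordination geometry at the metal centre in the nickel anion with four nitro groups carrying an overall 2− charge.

square planar

Each nitro (N-bound nitrite) is −1; balancing the −2 overall charge requires Ni(II).
Group 10 minus oxidation state 2 gives a d⁸ configuration.
With 4 monodentate ligands the coordination number is 4.
Nitro (N-bound nitrite) is a strong-field ligand (high in the spectrochemical series).
A 3d d⁸ ion with strong-field ligands gains enough CFSE to favour square planar over tetrahedral.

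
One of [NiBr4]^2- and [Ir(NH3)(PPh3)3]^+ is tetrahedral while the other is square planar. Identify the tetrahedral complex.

For [NiBr4]^2-: Each bromide is −1; balancing the −2 overall charge requires Ni(II). Ni sits in group 10, so the d-electron count is 10 − 2 = 8. Bromide is a weak-field ligand. With weak-field ligands the CFSE gain from square planar is small, so a 3d d⁸ ion takes the sterically preferred tetrahedral geometry. → tetrahedral.
For [Ir(NH3)(PPh3)3]^+: Ammonia is neutral; triphenylphosphine is neutral; balancing the +1 overall charge requires Ir(I). Iridium is a group-9 element; Ir(I) is therefore d⁸. A 5d d⁸ ion has a large crystal-field splitting; square planar leaves the high-energy d_{x²−y²} orbital empty and maximises CFSE. → square planar.

[NiBr4]^2-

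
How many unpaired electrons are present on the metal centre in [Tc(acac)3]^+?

3

Ligand charges: each acetylacetonate is −1. With an overall charge of +1 the technetium centre must be in the +4 oxidation state.
Tc sits in group 7, so the d-electron count is 7 − 4 = 3.
Counting donor atoms: 3×acetylacetonate (bidentate) → 6 donors. Coordination number = 6.
In an octahedral field the d³ configuration is t₂g³e_g⁰ (only one arrangement possible), giving 3 unpaired electrons.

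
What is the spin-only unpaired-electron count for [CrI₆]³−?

3 unpaired electrons

Summing ligand charges against the −3 overall charge gives an oxidation state of +3 for chromium.
Group 6 minus oxidation state 3 gives a d³ configuration.
In an octahedral field the d³ configuration is t₂g³e_g⁰ (only one arrangement possible), giving 3 unpaired electrons.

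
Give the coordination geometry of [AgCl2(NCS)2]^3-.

Each chloride is −1; each isothiocyanate is −1; balancing the −3 overall charge requires Ag(I).
Ag sits in group 11, so the d-electron count is 11 − 1 = 10.
Coordination number: 4.
A d¹⁰ ion has no crystal-field stabilisation preference between square planar and tetrahedral, so four ligands adopt the sterically favoured tetrahedral geometry.

tetrahedral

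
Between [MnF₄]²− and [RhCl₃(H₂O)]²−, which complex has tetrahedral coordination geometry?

[MnF₄]²−

For [MnF₄]²−: Summing ligand charges against the −2 overall charge gives an oxidation state of +2 for manganese. Mn sits in group 7, so the d-electron count is 7 − 2 = 5. A high-spin d⁵ ion has zero CFSE in either geometry, so four ligands adopt the sterically favoured tetrahedral geometry. → tetrahedral.
For [RhCl₃(H₂O)]²−: Ligand charges: each chloride is −1; water is neutral. With an overall charge of −2 the rhodium centre must be in the +1 oxidation state. Rh sits in group 9, so the d-electron count is 9 − 1 = 8. A 4d d⁸ ion has a large crystal-field splitting; square planar leaves the high-energy d_{x²−y²} orbital empty and maximises CFSE. → square planar.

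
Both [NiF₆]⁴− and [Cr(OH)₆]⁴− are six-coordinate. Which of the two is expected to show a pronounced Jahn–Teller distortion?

[NiF₆]⁴−: Summing ligand charges against the −4 overall charge gives an oxidation state of +2 for nickel. Group 10 minus oxidation state 2 gives a d⁸ configuration. The d⁸ configuration leaves the e_g set evenly filled (or empty) — no strong Jahn–Teller driving force.
[Cr(OH)₆]⁴−: Summing ligand charges against the −4 overall charge gives an oxidation state of +2 for chromium. Chromium is a group-6 element; Cr(II) is therefore d⁴. Hydroxide is a weak-field ligand for a first-row metal, so the complex is high-spin. The t₂g³e_g¹ (high-spin) configuration has an unevenly filled e_g set; the Jahn–Teller theorem predicts a tetragonal distortion (typically axial elongation) to lift the degeneracy.

[Cr(OH)₆]⁴−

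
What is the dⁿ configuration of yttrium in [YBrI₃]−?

Ligand charges: each bromide is −1; each iodide is −1. With an overall charge of −1 the yttrium centre must be in the +3 oxidation state.
Yttrium is a group-3 element; Y(III) is therefore d⁰.

d0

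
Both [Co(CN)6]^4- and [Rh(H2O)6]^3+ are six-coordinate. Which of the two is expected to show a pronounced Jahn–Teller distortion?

[Co(CN)6]^4-: Summing ligand charges against the −4 overall charge gives an oxidation state of +2 for cobalt. Co sits in group 9, so the d-electron count is 9 − 2 = 7. Cyanide is a strong-field ligand (high in the spectrochemical series) for a first-row metal, so the complex is low-spin. The t₂g⁶e_g¹ (low-spin) configuration has an unevenly filled e_g set; the Jahn–Teller theorem predicts a tetragonal distortion (typically axial elongation) to lift the degeneracy.
[Rh(H2O)6]^3+: Water is neutral; balancing the +3 overall charge requires Rh(III). Rhodium is a group-9 element; Rh(III) is therefore d⁶. A 4d ion has a large Δₒ and is invariably low-spin. The d⁶ configuration leaves the e_g set evenly filled (or empty) — no strong Jahn–Teller driving force.

[Co(CN)6]^4-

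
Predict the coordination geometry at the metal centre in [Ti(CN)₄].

Each cyanide is −1; balancing the 0 overall charge requires Ti(IV).
Ti sits in group 4, so the d-electron count is 4 − 4 = 0.
With 4 monodentate ligands the coordination number is 4.
A d⁰ ion has no crystal-field stabilisation preference between square planar and tetrahedral, so four ligands adopt the sterically favoured tetrahedral geometry.

tetrahedral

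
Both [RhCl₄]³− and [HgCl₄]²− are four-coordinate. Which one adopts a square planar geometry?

For [RhCl₄]³−: Each chloride is −1; balancing the −3 overall charge requires Rh(I). Rhodium is a group-9 element; Rh(I) is therefore d⁸. A 4d d⁸ ion has a large crystal-field splitting; square planar leaves the high-energy d_{x²−y²} orbital empty and maximises CFSE. → square planar.
For [HgCl₄]²−: Summing ligand charges against the −2 overall charge gives an oxidation state of +2 for mercury. Mercury is a group-12 element; Hg(II) is therefore d¹⁰. A d¹⁰ ion has no crystal-field stabilisation preference between square planar and tetrahedral, so four ligands adopt the sterically favoured tetrahedral geometry. → tetrahedral.

[RhCl₄]³−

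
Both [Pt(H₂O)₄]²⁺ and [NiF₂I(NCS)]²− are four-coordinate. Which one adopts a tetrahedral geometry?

For [Pt(H₂O)₄]²⁺: Water is neutral; balancing the +2 overall charge requires Pt(II). Pt sits in group 10, so the d-electron count is 10 − 2 = 8. A 5d d⁸ ion has a large crystal-field splitting; square planar leaves the high-energy d_{x²−y²} orbital empty and maximises CFSE. → square planar.
For [NiF₂I(NCS)]²−: Ligand charges: each fluoride is −1; each iodide is −1; each isothiocyanate is −1. With an overall charge of −2 the nickel centre must be in the +2 oxidation state. Group 10 minus oxidation state 2 gives a d⁸ configuration. Fluoride, iodide, and isothiocyanate are weak-field ligands. With weak-field ligands the CFSE gain from square planar is small, so a 3d d⁸ ion takes the sterically preferred tetrahedral geometry. → tetrahedral.

[NiF₂I(NCS)]²−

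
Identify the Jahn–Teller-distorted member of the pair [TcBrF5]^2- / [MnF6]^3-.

[TcBrF5]^2-: Each bromide is −1; each fluoride is −1; balancing the −2 overall charge requires Tc(IV). Tc sits in group 7, so the d-electron count is 7 − 4 = 3. The d³ configuration leaves the e_g set evenly filled (or empty) — no strong Jahn–Teller driving force.
[MnF6]^3-: Summing ligand charges against the −3 overall charge gives an oxidation state of +3 for manganese. Mn sits in group 7, so the d-electron count is 7 − 3 = 4. Fluoride is a weak-field ligand for a first-row metal, so the complex is high-spin. The t₂g³e_g¹ (high-spin) configuration has an unevenly filled e_g set; the Jahn–Teller theorem predicts a tetragonal distortion (typically axial elongation) to lift the degeneracy.

[MnF6]^3-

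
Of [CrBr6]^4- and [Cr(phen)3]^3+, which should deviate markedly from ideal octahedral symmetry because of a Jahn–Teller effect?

[CrBr6]^4-

[CrBr6]^4-: Summing ligand charges against the −4 overall charge gives an oxidation state of +2 for chromium. Cr sits in group 6, so the d-electron count is 6 − 2 = 4. Bromide is a weak-field ligand for a first-row metal, so the complex is high-spin. The t₂g³e_g¹ (high-spin) configuration has an unevenly filled e_g set; the Jahn–Teller theorem predicts a tetragonal distortion (typically axial elongation) to lift the degeneracy.
[Cr(phen)3]^3+: 1,10-phenanthroline is neutral; balancing the +3 overall charge requires Cr(III). Group 6 minus oxidation state 3 gives a d³ configuration. The d³ configuration leaves the e_g set evenly filled (or empty) — no strong Jahn–Teller driving force.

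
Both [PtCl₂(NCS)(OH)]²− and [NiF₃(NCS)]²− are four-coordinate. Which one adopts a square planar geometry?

[PtCl₂(NCS)(OH)]²−

For [PtCl₂(NCS)(OH)]²−: Ligand charges: each chloride is −1; each isothiocyanate is −1; each hydroxide is −1. With an overall charge of −2 the platinum centre must be in the +2 oxidation state. Group 10 minus oxidation state 2 gives a d⁸ configuration. A 5d d⁸ ion has a large crystal-field splitting; square planar leaves the high-energy d_{x²−y²} orbital empty and maximises CFSE. → square planar.
For [NiF₃(NCS)]²−: Ligand charges: each fluoride is −1; each isothiocyanate is −1. With an overall charge of −2 the nickel centre must be in the +2 oxidation state. Nickel is a group-10 element; Ni(II) is therefore d⁸. Fluoride and isothiocyanate are weak-field ligands. With weak-field ligands the CFSE gain from square planar is small, so a 3d d⁸ ion takes the sterically preferred tetrahedral geometry. → tetrahedral.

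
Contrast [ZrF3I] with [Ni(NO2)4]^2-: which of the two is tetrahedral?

[ZrF3I]

For [ZrF3I]: Each fluoride is −1; each iodide is −1; balancing the 0 overall charge requires Zr(IV). Group 4 minus oxidation state 4 gives a d⁰ configuration. A d⁰ ion has no crystal-field stabilisation preference between square planar and tetrahedral, so four ligands adopt the sterically favoured tetrahedral geometry. → tetrahedral.
For [Ni(NO2)4]^2-: Ligand charges: each nitro (N-bound nitrite) is −1. With an overall charge of −2 the nickel centre must be in the +2 oxidation state. Nickel is a group-10 element; Ni(II) is therefore d⁸. Nitro (N-bound nitrite) is a strong-field ligand (high in the spectrochemical series). A 3d d⁸ ion with strong-field ligands gains enough CFSE to favour square planar over tetrahedral. → square planar.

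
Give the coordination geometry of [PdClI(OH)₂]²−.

square planar

Summing ligand charges against the −2 overall charge gives an oxidation state of +2 for palladium.
Pd sits in group 10, so the d-electron count is 10 − 2 = 8.
Coordination number: 4.
A 4d d⁸ ion has a large crystal-field splitting; square planar leaves the high-energy d_{x²−y²} orbital empty and maximises CFSE.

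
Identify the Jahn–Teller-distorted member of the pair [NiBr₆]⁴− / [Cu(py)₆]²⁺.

[NiBr₆]⁴−: Summing ligand charges against the −4 overall charge gives an oxidation state of +2 for nickel. Group 10 minus oxidation state 2 gives a d⁸ configuration. The d⁸ configuration leaves the e_g set evenly filled (or empty) — no strong Jahn–Teller driving force.
[Cu(py)₆]²⁺: Ligand charges: pyridine is neutral. With an overall charge of +2 the copper centre must be in the +2 oxidation state. Cu sits in group 11, so the d-electron count is 11 − 2 = 9. The t₂g⁶e_g³ configuration has an unevenly filled e_g set; the Jahn–Teller theorem predicts a tetragonal distortion (typically axial elongation) to lift the degeneracy.

[Cu(py)₆]²⁺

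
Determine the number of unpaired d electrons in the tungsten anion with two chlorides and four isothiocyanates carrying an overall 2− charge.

Summing ligand charges against the −2 overall charge gives an oxidation state of +4 for tungsten.
Tungsten is a group-6 element; W(IV) is therefore d².
In an octahedral field the d² configuration is t₂g²e_g⁰ (only one arrangement possible), giving 2 unpaired electrons.

2 unpaired electrons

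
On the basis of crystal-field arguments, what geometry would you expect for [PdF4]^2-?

square planar

Each fluoride is −1; balancing the −2 overall charge requires Pd(II).
Group 10 minus oxidation state 2 gives a d⁸ configuration.
Coordination number: 4.
A 4d d⁸ ion has a large crystal-field splitting; square planar leaves the high-energy d_{x²−y²} orbital empty and maximises CFSE.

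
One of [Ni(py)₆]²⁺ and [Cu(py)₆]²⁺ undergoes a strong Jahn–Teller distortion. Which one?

[Cu(py)₆]²⁺

[Ni(py)₆]²⁺: Pyridine is neutral; balancing the +2 overall charge requires Ni(II). Group 10 minus oxidation state 2 gives a d⁸ configuration. The d⁸ configuration leaves the e_g set evenly filled (or empty) — no strong Jahn–Teller driving force.
[Cu(py)₆]²⁺: Ligand charges: pyridine is neutral. With an overall charge of +2 the copper centre must be in the +2 oxidation state. Group 11 minus oxidation state 2 gives a d⁹ configuration. The t₂g⁶e_g³ configuration has an unevenly filled e_g set; the Jahn–Teller theorem predicts a tetragonal distortion (typically axial elongation) to lift the degeneracy.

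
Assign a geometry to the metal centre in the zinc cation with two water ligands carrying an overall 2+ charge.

linear

Ligand charges: water is neutral. With an overall charge of +2 the zinc centre must be in the +2 oxidation state.
Zinc is a group-12 element; Zn(II) is therefore d¹⁰.
With 2 monodentate ligands the coordination number is 2.
A d¹⁰ ion with only two ligands adopts a linear arrangement (sp hybridisation; no CFSE preference).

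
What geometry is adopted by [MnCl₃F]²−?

Each chloride is −1; each fluoride is −1; balancing the −2 overall charge requires Mn(II).
Mn sits in group 7, so the d-electron count is 7 − 2 = 5.
Coordination number: 4.
Chloride and fluoride are weak-field ligands.
A high-spin d⁵ ion has zero CFSE in either geometry, so four ligands adopt the sterically favoured tetrahedral geometry.

tetrahedral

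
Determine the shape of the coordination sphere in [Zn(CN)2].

linear

Ligand charges: each cyanide is −1. With an overall charge of 0 the zinc centre must be in the +2 oxidation state.
Group 12 minus oxidation state 2 gives a d¹⁰ configuration.
With 2 monodentate ligands the coordination number is 2.
A d¹⁰ ion with only two ligands adopts a linear arrangement (sp hybridisation; no CFSE preference).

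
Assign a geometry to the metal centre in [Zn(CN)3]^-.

Summing ligand charges against the −1 overall charge gives an oxidation state of +2 for zinc.
Zinc is a group-12 element; Zn(II) is therefore d¹⁰.
With 3 monodentate ligands the coordination number is 3.
Three ligands around a d¹⁰ centre minimise repulsion in a trigonal-planar arrangement.

trigonal planar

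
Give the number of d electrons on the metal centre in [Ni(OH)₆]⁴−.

Each hydroxide is −1; balancing the −4 overall charge requires Ni(II).
Group 10 minus oxidation state 2 gives a d⁸ configuration.

d8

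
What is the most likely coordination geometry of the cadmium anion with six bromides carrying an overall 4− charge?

octahedral

Summing ligand charges against the −4 overall charge gives an oxidation state of +2 for cadmium.
Group 12 minus oxidation state 2 gives a d¹⁰ configuration.
Coordination number: 6.
Six donors around a single metal centre give an octahedral coordination sphere.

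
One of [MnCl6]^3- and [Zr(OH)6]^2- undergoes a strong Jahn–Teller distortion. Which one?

[MnCl6]^3-: Ligand charges: each chloride is −1. With an overall charge of −3 the manganese centre must be in the +3 oxidation state. Group 7 minus oxidation state 3 gives a d⁴ configuration. Chloride is a weak-field ligand for a first-row metal, so the complex is high-spin. The t₂g³e_g¹ (high-spin) configuration has an unevenly filled e_g set; the Jahn–Teller theorem predicts a tetragonal distortion (typically axial elongation) to lift the degeneracy.
[Zr(OH)6]^2-: Summing ligand charges against the −2 overall charge gives an oxidation state of +4 for zirconium. Group 4 minus oxidation state 4 gives a d⁰ configuration. The d⁰ configuration leaves the e_g set evenly filled (or empty) — no strong Jahn–Teller driving force.

[MnCl6]^3-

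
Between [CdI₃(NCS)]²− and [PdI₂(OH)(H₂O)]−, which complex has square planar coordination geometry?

[PdI₂(OH)(H₂O)]−

For [CdI₃(NCS)]²−: Ligand charges: each iodide is −1; each isothiocyanate is −1. With an overall charge of −2 the cadmium centre must be in the +2 oxidation state. Cd sits in group 12, so the d-electron count is 12 − 2 = 10. A d¹⁰ ion has no crystal-field stabilisation preference between square planar and tetrahedral, so four ligands adopt the sterically favoured tetrahedral geometry. → tetrahedral.
For [PdI₂(OH)(H₂O)]−: Each iodide is −1; each hydroxide is −1; water is neutral; balancing the −1 overall charge requires Pd(II). Group 10 minus oxidation state 2 gives a d⁸ configuration. A 4d d⁸ ion has a large crystal-field splitting; square planar leaves the high-energy d_{x²−y²} orbital empty and maximises CFSE. → square planar.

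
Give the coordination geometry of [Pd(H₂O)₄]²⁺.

Summing ligand charges against the +2 overall charge gives an oxidation state of +2 for palladium.
Group 10 minus oxidation state 2 gives a d⁸ configuration.
Coordination number: 4.
A 4d d⁸ ion has a large crystal-field splitting; square planar leaves the high-energy d_{x²−y²} orbital empty and maximises CFSE.

square planar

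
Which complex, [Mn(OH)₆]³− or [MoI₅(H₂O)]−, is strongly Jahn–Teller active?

[Mn(OH)₆]³−: Summing ligand charges against the −3 overall charge gives an oxidation state of +3 for manganese. Group 7 minus oxidation state 3 gives a d⁴ configuration. Hydroxide is a weak-field ligand for a first-row metal, so the complex is high-spin. The t₂g³e_g¹ (high-spin) configuration has an unevenly filled e_g set; the Jahn–Teller theorem predicts a tetragonal distortion (typically axial elongation) to lift the degeneracy.
[MoI₅(H₂O)]−: Summing ligand charges against the −1 overall charge gives an oxidation state of +4 for molybdenum. Molybdenum is a group-6 element; Mo(IV) is therefore d². The d² configuration leaves the e_g set evenly filled (or empty) — no strong Jahn–Teller driving force.

[Mn(OH)₆]³−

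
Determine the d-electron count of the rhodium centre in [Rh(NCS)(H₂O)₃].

Ligand charges: each isothiocyanate is −1; water is neutral. With an overall charge of 0 the rhodium centre must be in the +1 oxidation state.
Rh sits in group 9, so the d-electron count is 9 − 1 = 8.

d⁸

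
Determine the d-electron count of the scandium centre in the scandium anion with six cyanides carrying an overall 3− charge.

Each cyanide is −1; balancing the −3 overall charge requires Sc(III).
Sc sits in group 3, so the d-electron count is 3 − 3 = 0.

d0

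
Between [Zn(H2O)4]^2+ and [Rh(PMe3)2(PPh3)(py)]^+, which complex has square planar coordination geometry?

[Rh(PMe3)2(PPh3)(py)]^+

For [Zn(H2O)4]^2+: Ligand charges: water is neutral. With an overall charge of +2 the zinc centre must be in the +2 oxidation state. Zn sits in group 12, so the d-electron count is 12 − 2 = 10. A d¹⁰ ion has no crystal-field stabilisation preference between square planar and tetrahedral, so four ligands adopt the sterically favoured tetrahedral geometry. → tetrahedral.
For [Rh(PMe3)2(PPh3)(py)]^+: Trimethylphosphine is neutral; triphenylphosphine is neutral; pyridine is neutral; balancing the +1 overall charge requires Rh(I). Rhodium is a group-9 element; Rh(I) is therefore d⁸. A 4d d⁸ ion has a large crystal-field splitting; square planar leaves the high-energy d_{x²−y²} orbital empty and maximises CFSE. → square planar.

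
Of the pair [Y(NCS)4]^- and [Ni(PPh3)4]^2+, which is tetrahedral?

[Y(NCS)4]^-

For [Y(NCS)4]^-: Each isothiocyanate is −1; balancing the −1 overall charge requires Y(III). Y sits in group 3, so the d-electron count is 3 − 3 = 0. A d⁰ ion has no crystal-field stabilisation preference between square planar and tetrahedral, so four ligands adopt the sterically favoured tetrahedral geometry. → tetrahedral.
For [Ni(PPh3)4]^2+: Ligand charges: triphenylphosphine is neutral. With an overall charge of +2 the nickel centre must be in the +2 oxidation state. Ni sits in group 10, so the d-electron count is 10 − 2 = 8. Triphenylphosphine is a strong-field ligand (high in the spectrochemical series). A 3d d⁸ ion with strong-field ligands gains enough CFSE to favour square planar over tetrahedral. → square planar.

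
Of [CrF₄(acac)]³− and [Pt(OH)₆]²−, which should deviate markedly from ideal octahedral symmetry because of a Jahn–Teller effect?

[CrF₄(acac)]³−

[CrF₄(acac)]³−: Summing ligand charges against the −3 overall charge gives an oxidation state of +2 for chromium. Group 6 minus oxidation state 2 gives a d⁴ configuration. Acetylacetonate and fluoride are weak-field ligands for a first-row metal, so the complex is high-spin. The t₂g³e_g¹ (high-spin) configuration has an unevenly filled e_g set; the Jahn–Teller theorem predicts a tetragonal distortion (typically axial elongation) to lift the degeneracy.
[Pt(OH)₆]²−: Summing ligand charges against the −2 overall charge gives an oxidation state of +4 for platinum. Pt sits in group 10, so the d-electron count is 10 − 4 = 6. A 5d ion has a large Δₒ and is invariably low-spin. The d⁶ configuration leaves the e_g set evenly filled (or empty) — no strong Jahn–Teller driving force.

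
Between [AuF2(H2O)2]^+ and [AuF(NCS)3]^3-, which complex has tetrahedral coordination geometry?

[AuF(NCS)3]^3-

For [AuF2(H2O)2]^+: Ligand charges: each fluoride is −1; water is neutral. With an overall charge of +1 the gold centre must be in the +3 oxidation state. Au sits in group 11, so the d-electron count is 11 − 3 = 8. A 5d d⁸ ion has a large crystal-field splitting; square planar leaves the high-energy d_{x²−y²} orbital empty and maximises CFSE. → square planar.
For [AuF(NCS)3]^3-: Summing ligand charges against the −3 overall charge gives an oxidation state of +1 for gold. Au sits in group 11, so the d-electron count is 11 − 1 = 10. A d¹⁰ ion has no crystal-field stabilisation preference between square planar and tetrahedral, so four ligands adopt the sterically favoured tetrahedral geometry. → tetrahedral.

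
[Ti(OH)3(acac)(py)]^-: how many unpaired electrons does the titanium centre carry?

1 unpaired electron

Each hydroxide is −1; each acetylacetonate is −1; pyridine is neutral; balancing the −1 overall charge requires Ti(III).
Group 4 minus oxidation state 3 gives a d¹ configuration.
Counting donor atoms: 3×hydroxide (monodentate) → 3 donors; 1×acetylacetonate (bidentate) → 2 donors; 1×pyridine (monodentate) → 1 donor. Coordination number = 6.
In an octahedral field the d¹ configuration is t₂g¹e_g⁰ (only one arrangement possible), giving 1 unpaired electron.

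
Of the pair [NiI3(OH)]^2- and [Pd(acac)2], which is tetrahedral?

[NiI3(OH)]^2-

For [NiI3(OH)]^2-: Each iodide is −1; each hydroxide is −1; balancing the −2 overall charge requires Ni(II). Nickel is a group-10 element; Ni(II) is therefore d⁸. Hydroxide and iodide are weak-field ligands. With weak-field ligands the CFSE gain from square planar is small, so a 3d d⁸ ion takes the sterically preferred tetrahedral geometry. → tetrahedral.
For [Pd(acac)2]: Each acetylacetonate is −1; balancing the 0 overall charge requires Pd(II). Pd sits in group 10, so the d-electron count is 10 − 2 = 8. A 4d d⁸ ion has a large crystal-field splitting; square planar leaves the high-energy d_{x²−y²} orbital empty and maximises CFSE. → square planar.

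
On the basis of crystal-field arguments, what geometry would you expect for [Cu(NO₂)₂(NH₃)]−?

Summing ligand charges against the −1 overall charge gives an oxidation state of +1 for copper.
Cu sits in group 11, so the d-electron count is 11 − 1 = 10.
With 3 monodentate ligands the coordination number is 3.
Three ligands around a d¹⁰ centre minimise repulsion in a trigonal-planar arrangement.

trigonal planar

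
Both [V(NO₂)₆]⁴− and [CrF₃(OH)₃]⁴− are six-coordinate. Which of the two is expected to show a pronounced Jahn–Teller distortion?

[V(NO₂)₆]⁴−: Ligand charges: each nitro (N-bound nitrite) is −1. With an overall charge of −4 the vanadium centre must be in the +2 oxidation state. Vanadium is a group-5 element; V(II) is therefore d³. The d³ configuration leaves the e_g set evenly filled (or empty) — no strong Jahn–Teller driving force.
[CrF₃(OH)₃]⁴−: Ligand charges: each fluoride is −1; each hydroxide is −1. With an overall charge of −4 the chromium centre must be in the +2 oxidation state. Cr sits in group 6, so the d-electron count is 6 − 2 = 4. Fluoride and hydroxide are weak-field ligands for a first-row metal, so the complex is high-spin. The t₂g³e_g¹ (high-spin) configuration has an unevenly filled e_g set; the Jahn–Teller theorem predicts a tetragonal distortion (typically axial elongation) to lift the degeneracy.

[CrF₃(OH)₃]⁴−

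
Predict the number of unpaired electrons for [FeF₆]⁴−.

Summing ligand charges against the −4 overall charge gives an oxidation state of +2 for iron.
Group 8 minus oxidation state 2 gives a d⁶ configuration.
The spin state decides the count: Fluoride is a weak-field ligand for a first-row metal, so the complex is high-spin.
An octahedral high-spin d⁶ ion is t₂g⁴e_g², giving 4 unpaired electrons.

4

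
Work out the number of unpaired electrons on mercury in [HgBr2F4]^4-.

0

Each bromide is −1; each fluoride is −1; balancing the −4 overall charge requires Hg(II).
Hg sits in group 12, so the d-electron count is 12 − 2 = 10.
In an octahedral field the d¹⁰ configuration is t₂g⁶e_g⁴, giving 0 unpaired electrons.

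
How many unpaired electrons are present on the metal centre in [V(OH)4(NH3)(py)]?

1 unpaired electron

Summing ligand charges against the 0 overall charge gives an oxidation state of +4 for vanadium.
Vanadium is a group-5 element; V(IV) is therefore d¹.
In an octahedral field the d¹ configuration is t₂g¹e_g⁰ (only one arrangement possible), giving 1 unpaired electron.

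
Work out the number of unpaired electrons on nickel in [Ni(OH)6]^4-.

2

Each hydroxide is −1; balancing the −4 overall charge requires Ni(II).
Nickel is a group-10 element; Ni(II) is therefore d⁸.
In an octahedral field the d⁸ configuration is t₂g⁶e_g² (only one arrangement possible), giving 2 unpaired electrons.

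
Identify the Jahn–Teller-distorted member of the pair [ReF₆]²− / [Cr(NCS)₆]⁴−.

[Cr(NCS)₆]⁴−

[ReF₆]²−: Each fluoride is −1; balancing the −2 overall charge requires Re(IV). Re sits in group 7, so the d-electron count is 7 − 4 = 3. The d³ configuration leaves the e_g set evenly filled (or empty) — no strong Jahn–Teller driving force.
[Cr(NCS)₆]⁴−: Ligand charges: each isothiocyanate is −1. With an overall charge of −4 the chromium centre must be in the +2 oxidation state. Group 6 minus oxidation state 2 gives a d⁴ configuration. Isothiocyanate is a weak-field ligand for a first-row metal, so the complex is high-spin. The t₂g³e_g¹ (high-spin) configuration has an unevenly filled e_g set; the Jahn–Teller theorem predicts a tetragonal distortion (typically axial elongation) to lift the degeneracy.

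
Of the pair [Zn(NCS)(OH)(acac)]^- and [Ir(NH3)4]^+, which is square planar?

[Ir(NH3)4]^+

For [Zn(NCS)(OH)(acac)]^-: Each isothiocyanate is −1; each hydroxide is −1; each acetylacetonate is −1; balancing the −1 overall charge requires Zn(II). Group 12 minus oxidation state 2 gives a d¹⁰ configuration. A d¹⁰ ion has no crystal-field stabilisation preference between square planar and tetrahedral, so four ligands adopt the sterically favoured tetrahedral geometry. → tetrahedral.
For [Ir(NH3)4]^+: Ligand charges: ammonia is neutral. With an overall charge of +1 the iridium centre must be in the +1 oxidation state. Group 9 minus oxidation state 1 gives a d⁸ configuration. A 5d d⁸ ion has a large crystal-field splitting; square planar leaves the high-energy d_{x²−y²} orbital empty and maximises CFSE. → square planar.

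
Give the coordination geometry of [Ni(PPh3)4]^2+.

square planar

Summing ligand charges against the +2 overall charge gives an oxidation state of +2 for nickel.
Ni sits in group 10, so the d-electron count is 10 − 2 = 8.
Coordination number: 4.
Triphenylphosphine is a strong-field ligand (high in the spectrochemical series).
A 3d d⁸ ion with strong-field ligands gains enough CFSE to favour square planar over tetrahedral.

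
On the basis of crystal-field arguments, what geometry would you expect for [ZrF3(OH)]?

Ligand charges: each fluoride is −1; each hydroxide is −1. With an overall charge of 0 the zirconium centre must be in the +4 oxidation state.
Group 4 minus oxidation state 4 gives a d⁰ configuration.
Coordination number: 4.
A d⁰ ion has no crystal-field stabilisation preference between square planar and tetrahedral, so four ligands adopt the sterically favoured tetrahedral geometry.

tetrahedral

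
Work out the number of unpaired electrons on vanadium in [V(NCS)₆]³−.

2 unpaired electrons

Ligand charges: each isothiocyanate is −1. With an overall charge of −3 the vanadium centre must be in the +3 oxidation state.
V sits in group 5, so the d-electron count is 5 − 3 = 2.
In an octahedral field the d² configuration is t₂g²e_g⁰ (only one arrangement possible), giving 2 unpaired electrons.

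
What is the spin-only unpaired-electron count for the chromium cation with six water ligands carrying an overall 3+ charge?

Summing ligand charges against the +3 overall charge gives an oxidation state of +3 for chromium.
Chromium is a group-6 element; Cr(III) is therefore d³.
In an octahedral field the d³ configuration is t₂g³e_g⁰ (only one arrangement possible), giving 3 unpaired electrons.

3 unpaired electrons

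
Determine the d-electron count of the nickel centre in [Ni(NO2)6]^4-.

d⁸

Summing ligand charges against the −4 overall charge gives an oxidation state of +2 for nickel.
Ni sits in group 10, so the d-electron count is 10 − 2 = 8.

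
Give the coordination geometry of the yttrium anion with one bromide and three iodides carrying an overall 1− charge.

Summing ligand charges against the −1 overall charge gives an oxidation state of +3 for yttrium.
Yttrium is a group-3 element; Y(III) is therefore d⁰.
Coordination number: 4.
A d⁰ ion has no crystal-field stabilisation preference between square planar and tetrahedral, so four ligands adopt the sterically favoured tetrahedral geometry.

tetrahedral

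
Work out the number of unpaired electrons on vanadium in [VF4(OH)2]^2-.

Each fluoride is −1; each hydroxide is −1; balancing the −2 overall charge requires V(IV).
V sits in group 5, so the d-electron count is 5 − 4 = 1.
In an octahedral field the d¹ configuration is t₂g¹e_g⁰ (only one arrangement possible), giving 1 unpaired electron.

1 unpaired electron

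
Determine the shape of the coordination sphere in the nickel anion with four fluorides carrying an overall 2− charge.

tetrahedral

Each fluoride is −1; balancing the −2 overall charge requires Ni(II).
Ni sits in group 10, so the d-electron count is 10 − 2 = 8.
With 4 monodentate ligands the coordination number is 4.
Fluoride is a weak-field ligand.
With weak-field ligands the CFSE gain from square planar is small, so a 3d d⁸ ion takes the sterically preferred tetrahedral geometry.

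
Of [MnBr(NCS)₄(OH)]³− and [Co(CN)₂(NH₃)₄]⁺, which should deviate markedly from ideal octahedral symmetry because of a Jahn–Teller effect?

[MnBr(NCS)₄(OH)]³−

[MnBr(NCS)₄(OH)]³−: Summing ligand charges against the −3 overall charge gives an oxidation state of +3 for manganese. Group 7 minus oxidation state 3 gives a d⁴ configuration. Bromide, hydroxide, and isothiocyanate are weak-field ligands for a first-row metal, so the complex is high-spin. The t₂g³e_g¹ (high-spin) configuration has an unevenly filled e_g set; the Jahn–Teller theorem predicts a tetragonal distortion (typically axial elongation) to lift the degeneracy.
[Co(CN)₂(NH₃)₄]⁺: Summing ligand charges against the +1 overall charge gives an oxidation state of +3 for cobalt. Group 9 minus oxidation state 3 gives a d⁶ configuration. Co(III) has an exceptionally large octahedral splitting and is low-spin with essentially every ligand except fluoride. The d⁶ configuration leaves the e_g set evenly filled (or empty) — no strong Jahn–Teller driving force.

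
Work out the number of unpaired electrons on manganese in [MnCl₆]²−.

Ligand charges: each chloride is −1. With an overall charge of −2 the manganese centre must be in the +4 oxidation state.
Group 7 minus oxidation state 4 gives a d³ configuration.
In an octahedral field the d³ configuration is t₂g³e_g⁰ (only one arrangement possible), giving 3 unpaired electrons.

3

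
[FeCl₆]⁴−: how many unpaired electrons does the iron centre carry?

4

Each chloride is −1; balancing the −4 overall charge requires Fe(II).
Group 8 minus oxidation state 2 gives a d⁶ configuration.
The spin state decides the count: Chloride is a weak-field ligand for a first-row metal, so the complex is high-spin.
An octahedral high-spin d⁶ ion is t₂g⁴e_g², giving 4 unpaired electrons.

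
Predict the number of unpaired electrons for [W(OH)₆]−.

1

Summing ligand charges against the −1 overall charge gives an oxidation state of +5 for tungsten.
Group 6 minus oxidation state 5 gives a d¹ configuration.
In an octahedral field the d¹ configuration is t₂g¹e_g⁰ (only one arrangement possible), giving 1 unpaired electron.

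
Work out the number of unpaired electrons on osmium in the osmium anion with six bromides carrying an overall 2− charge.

2

Ligand charges: each bromide is −1. With an overall charge of −2 the osmium centre must be in the +4 oxidation state.
Osmium is a group-8 element; Os(IV) is therefore d⁴.
The spin state decides the count: a 5d ion has a large Δₒ and is invariably low-spin.
An octahedral low-spin d⁴ ion is t₂g⁴e_g⁰, giving 2 unpaired electrons.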